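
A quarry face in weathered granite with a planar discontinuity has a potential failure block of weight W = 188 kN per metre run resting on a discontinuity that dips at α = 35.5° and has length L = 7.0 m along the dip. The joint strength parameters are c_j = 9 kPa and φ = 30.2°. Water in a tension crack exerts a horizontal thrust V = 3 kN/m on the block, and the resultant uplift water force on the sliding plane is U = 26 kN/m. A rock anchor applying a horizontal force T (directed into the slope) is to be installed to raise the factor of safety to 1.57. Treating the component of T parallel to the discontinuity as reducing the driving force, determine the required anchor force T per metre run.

Resolving forces along and normal to the sliding plane, with the horizontal anchor force T adding T·sinα to the effective normal force and T·cosα acting up the plane against the driving force:
FS = [c_jL + (W cosα − U − V sinα + T sinα) tanφ] / [W sinα + V cosα − T cosα]
Without the anchor: N' = 125.3 kN/m, driving T_d = 111.6 kN/m, resisting R = 9·7.0 + 125.3·tan30.2° = 135.9 kN/m, FS = 1.22.
Setting FS = 1.57 and solving for T:
1.57·(111.6 − T cos35.5°) = 135.9 + T sin35.5°·tan30.2°
T·(sin35.5°·tan30.2° + 1.57·cos35.5°) = 1.57·111.6 − 135.9
T·(0.5807·0.5820 + 1.57·0.8141) = 175.2 − 135.9 = 39.3
T·1.6161 = 39.3
T = 24.3 kN/m

T = 24 kN/m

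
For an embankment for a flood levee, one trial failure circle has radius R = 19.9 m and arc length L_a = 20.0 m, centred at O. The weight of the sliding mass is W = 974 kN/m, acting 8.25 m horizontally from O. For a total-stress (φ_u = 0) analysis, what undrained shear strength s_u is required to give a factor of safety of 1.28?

s_u = 25.8 kPa

FS = s_u·L_a·R / (W·d), so s_u = FS·W·d / (L_a·R).
s_u = 1.28·974·8.25 / (20.00·19.9) = 10285.4 / 398.00 = 25.84 kPa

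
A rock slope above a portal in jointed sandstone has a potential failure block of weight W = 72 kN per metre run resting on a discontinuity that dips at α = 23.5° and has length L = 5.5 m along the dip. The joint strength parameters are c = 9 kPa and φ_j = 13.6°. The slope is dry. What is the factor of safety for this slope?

FS = 2.28

Resolving the block weight along and normal to the plane and applying the Mohr–Coulomb strength on the joint:
N' = W cosα = 72·cos23.5° = 66.0 kN/m
Driving force T = W sinα = 72·sin23.5° = 28.7 kN/m
Resisting force R = c·L + N'·tanφ_j = 9·5.5 + 66.0·tan13.6° = 49.5 + 16.0 = 65.5 kN/m
FS = R / T = 65.5 / 28.7 = 2.281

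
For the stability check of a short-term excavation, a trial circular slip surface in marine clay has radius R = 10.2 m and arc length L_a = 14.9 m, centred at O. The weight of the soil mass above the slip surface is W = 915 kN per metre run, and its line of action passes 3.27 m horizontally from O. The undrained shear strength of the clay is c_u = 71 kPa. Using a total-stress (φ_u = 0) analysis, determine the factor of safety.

FS = 3.61

Taking moments about the centre O, the resisting moment is provided by the undrained shear strength acting along the arc:
M_R = c_u·L_a·R = 71·14.90·10.2 = 10790.6 kN·m/m
M_D = W·d = 915·3.27 = 2992.1 kN·m/m
FS = M_R / M_D = 10790.6 / 2992.1 = 3.606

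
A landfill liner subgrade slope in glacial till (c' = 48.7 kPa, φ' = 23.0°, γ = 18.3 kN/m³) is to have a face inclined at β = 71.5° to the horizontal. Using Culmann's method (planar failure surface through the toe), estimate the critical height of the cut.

Culmann's analysis gives the critical failure plane at α_cr = (β + φ')/2 = (71.5 + 23.0)/2 = 47.2°, and the critical height
H_c = (4c'/γ) · sinβ cosφ' / [1 − cos(β − φ')]
    = (4·48.7/18.3) · sin71.5°·cos23.0° / [1 − cos(48.5°)]
    = 10.645 · 0.9483·0.9205 / [1 − 0.6626]
    = 10.645 · 0.8729 / 0.3374
    = 27.54 m

H_c = 27.54 m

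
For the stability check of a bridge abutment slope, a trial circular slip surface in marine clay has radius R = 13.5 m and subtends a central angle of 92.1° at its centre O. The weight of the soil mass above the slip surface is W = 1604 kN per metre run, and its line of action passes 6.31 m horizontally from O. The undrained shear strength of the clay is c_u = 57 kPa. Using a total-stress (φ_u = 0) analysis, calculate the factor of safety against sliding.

FS = 1.65

Taking moments about the centre O, the resisting moment is provided by the undrained shear strength acting along the arc:
Arc length L_a = R·θ = 13.5·(92.1°·π/180) = 13.5·1.6074 = 21.70 m
M_R = c_u·L_a·R = 57·21.70·13.5 = 16698.6 kN·m/m
M_D = W·d = 1604·6.31 = 10121.2 kN·m/m
FS = M_R / M_D = 16698.6 / 10121.2 = 1.650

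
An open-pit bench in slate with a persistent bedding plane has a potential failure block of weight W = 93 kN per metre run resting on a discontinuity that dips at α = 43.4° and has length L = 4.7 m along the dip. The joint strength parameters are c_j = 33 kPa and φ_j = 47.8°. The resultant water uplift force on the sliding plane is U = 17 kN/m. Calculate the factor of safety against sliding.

Resolving the block weight along and normal to the plane and applying the Mohr–Coulomb strength on the joint:
N' = W cosα − U = 93·cos43.4° − 17 = 50.6 kN/m
Driving force T = W sinα = 93·sin43.4° = 63.9 kN/m
Resisting force R = c_j·L + N'·tanφ_j = 33·4.7 + 50.6·tan47.8° = 155.1 + 55.8 = 210.9 kN/m
FS = R / T = 210.9 / 63.9 = 3.300

FS = 3.30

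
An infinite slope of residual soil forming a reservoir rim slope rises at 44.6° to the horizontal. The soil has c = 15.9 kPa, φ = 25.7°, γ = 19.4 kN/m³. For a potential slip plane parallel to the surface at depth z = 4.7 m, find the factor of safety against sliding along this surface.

For an infinite slope with a slip plane parallel to the surface (no pore pressure): FS = [c + γz cos²β tanφ] / [γz sinβ cosβ].
γz = 19.4·4.7 = 91.18 kN/m²
Numerator = 15.9 + 91.18·cos²44.6°·tan25.7° = 15.9 + 91.18·0.5070·0.4813 = 38.147 kPa
Denominator = 91.18·sin44.6°·cos44.6° = 91.18·0.7022·0.7120 = 45.586 kPa
FS = 38.147 / 45.586 = 0.837

FS = 0.84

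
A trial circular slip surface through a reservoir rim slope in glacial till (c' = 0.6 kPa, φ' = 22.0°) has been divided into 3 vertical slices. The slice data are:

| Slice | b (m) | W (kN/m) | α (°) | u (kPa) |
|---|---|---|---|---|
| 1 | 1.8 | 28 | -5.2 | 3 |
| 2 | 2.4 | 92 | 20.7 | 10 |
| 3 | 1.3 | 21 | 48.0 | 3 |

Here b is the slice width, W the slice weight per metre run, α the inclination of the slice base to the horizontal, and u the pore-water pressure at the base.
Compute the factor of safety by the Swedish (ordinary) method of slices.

FS = 0.89

Ordinary method of slices: FS = Σ[c'·Δl_i + (W_i cosα_i − u_i·Δl_i)·tanφ'] / Σ W_i sinα_i, with Δl_i = b_i / cosα_i.
Slice 1: Δl = 1.8/cos(-5.2°) = 1.807 m; N'_1 = 28·cos(-5.2°) − 3·1.807 = 22.5; c'Δl = 1.08; W sinα = -2.5
Slice 2: Δl = 2.4/cos20.7° = 2.566 m; N'_2 = 92·cos20.7° − 10·2.566 = 60.4; c'Δl = 1.54; W sinα = 32.5
Slice 3: Δl = 1.3/cos48.0° = 1.943 m; N'_3 = 21·cos48.0° − 3·1.943 = 8.2; c'Δl = 1.17; W sinα = 15.6
Σc'Δl = 3.8 kN/m; ΣN' = 91.1 kN/m; ΣW sinα = 45.6 kN/m
Resisting = 3.8 + 91.1·tan22.0° = 3.8 + 36.8 = 40.6 kN/m
FS = 40.6 / 45.6 = 0.890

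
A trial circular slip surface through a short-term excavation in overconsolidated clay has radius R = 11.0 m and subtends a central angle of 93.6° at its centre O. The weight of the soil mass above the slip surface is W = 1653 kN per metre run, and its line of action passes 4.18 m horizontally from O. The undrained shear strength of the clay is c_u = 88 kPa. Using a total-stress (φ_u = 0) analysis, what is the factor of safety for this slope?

Taking moments about the centre O, the resisting moment is provided by the undrained shear strength acting along the arc:
Arc length L_a = R·θ = 11.0·(93.6°·π/180) = 11.0·1.6336 = 17.97 m
M_R = c_u·L_a·R = 88·17.97·11.0 = 17394.9 kN·m/m
M_D = W·d = 1653·4.18 = 6909.5 kN·m/m
FS = M_R / M_D = 17394.9 / 6909.5 = 2.518

FS = 2.52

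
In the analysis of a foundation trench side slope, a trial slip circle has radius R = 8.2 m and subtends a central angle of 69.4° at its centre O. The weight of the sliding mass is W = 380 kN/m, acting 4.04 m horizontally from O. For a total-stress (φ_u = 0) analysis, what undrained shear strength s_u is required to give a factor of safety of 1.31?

FS = s_u·L_a·R / (W·d), so s_u = FS·W·d / (L_a·R).
Arc length L_a = R·θ = 8.2·(69.4°·π/180) = 8.2·1.2113 = 9.93 m
s_u = 1.31·380·4.04 / (9.93·8.2) = 2011.1 / 81.45 = 24.69 kPa

s_u = 24.7 kPa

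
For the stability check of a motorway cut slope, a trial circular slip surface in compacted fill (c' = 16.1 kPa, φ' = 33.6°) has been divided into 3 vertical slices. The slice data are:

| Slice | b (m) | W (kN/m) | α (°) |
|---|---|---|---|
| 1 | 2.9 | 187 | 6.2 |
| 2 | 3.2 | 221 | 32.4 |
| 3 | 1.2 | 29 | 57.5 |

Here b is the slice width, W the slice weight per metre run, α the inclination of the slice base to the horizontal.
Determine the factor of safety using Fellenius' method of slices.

FS = 2.46

Ordinary method of slices: FS = Σ[c'·Δl_i + (W_i cosα_i)·tanφ'] / Σ W_i sinα_i, with Δl_i = b_i / cosα_i.
Slice 1: Δl = 2.9/cos6.2° = 2.917 m; N'_1 = 187·cos6.2° = 185.9; c'Δl = 46.96; W sinα = 20.2
Slice 2: Δl = 3.2/cos32.4° = 3.790 m; N'_2 = 221·cos32.4° = 186.6; c'Δl = 61.02; W sinα = 118.4
Slice 3: Δl = 1.2/cos57.5° = 2.233 m; N'_3 = 29·cos57.5° = 15.6; c'Δl = 35.96; W sinα = 24.5
Σc'Δl = 143.9 kN/m; ΣN' = 388.1 kN/m; ΣW sinα = 163.1 kN/m
Resisting = 143.9 + 388.1·tan33.6° = 143.9 + 257.8 = 401.8 kN/m
FS = 401.8 / 163.1 = 2.464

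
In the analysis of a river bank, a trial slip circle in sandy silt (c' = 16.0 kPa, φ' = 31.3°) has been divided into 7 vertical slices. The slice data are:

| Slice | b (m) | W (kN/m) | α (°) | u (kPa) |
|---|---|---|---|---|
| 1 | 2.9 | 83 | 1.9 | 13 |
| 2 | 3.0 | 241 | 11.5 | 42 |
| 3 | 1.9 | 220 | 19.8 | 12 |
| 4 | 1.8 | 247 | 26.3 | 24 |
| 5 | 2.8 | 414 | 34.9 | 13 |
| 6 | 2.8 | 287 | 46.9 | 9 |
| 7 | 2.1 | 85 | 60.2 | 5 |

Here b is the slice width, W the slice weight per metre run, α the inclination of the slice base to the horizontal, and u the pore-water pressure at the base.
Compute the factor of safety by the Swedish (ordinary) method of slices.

Ordinary method of slices: FS = Σ[c'·Δl_i + (W_i cosα_i − u_i·Δl_i)·tanφ'] / Σ W_i sinα_i, with Δl_i = b_i / cosα_i.
Slice 1: Δl = 2.9/cos1.9° = 2.902 m; N'_1 = 83·cos1.9° − 13·2.902 = 45.2; c'Δl = 46.43; W sinα = 2.8
Slice 2: Δl = 3.0/cos11.5° = 3.061 m; N'_2 = 241·cos11.5° − 42·3.061 = 107.6; c'Δl = 48.98; W sinα = 48.0
Slice 3: Δl = 1.9/cos19.8° = 2.019 m; N'_3 = 220·cos19.8° − 12·2.019 = 182.8; c'Δl = 32.31; W sinα = 74.5
Slice 4: Δl = 1.8/cos26.3° = 2.008 m; N'_4 = 247·cos26.3° − 24·2.008 = 173.2; c'Δl = 32.13; W sinα = 109.4
Slice 5: Δl = 2.8/cos34.9° = 3.414 m; N'_5 = 414·cos34.9° − 13·3.414 = 295.2; c'Δl = 54.62; W sinα = 236.9
Slice 6: Δl = 2.8/cos46.9° = 4.098 m; N'_6 = 287·cos46.9° − 9·4.098 = 159.2; c'Δl = 65.57; W sinα = 209.6
Slice 7: Δl = 2.1/cos60.2° = 4.226 m; N'_7 = 85·cos60.2° − 5·4.226 = 21.1; c'Δl = 67.61; W sinα = 73.8
Σc'Δl = 347.6 kN/m; ΣN' = 984.3 kN/m; ΣW sinα = 754.9 kN/m
Resisting = 347.6 + 984.3·tan31.3° = 347.6 + 598.5 = 946.1 kN/m
FS = 946.1 / 754.9 = 1.253

FS = 1.25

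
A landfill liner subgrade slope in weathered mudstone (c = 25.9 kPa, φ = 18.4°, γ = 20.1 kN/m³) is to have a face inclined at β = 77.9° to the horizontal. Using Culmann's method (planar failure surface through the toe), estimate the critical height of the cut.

Culmann's analysis gives the critical failure plane at α_cr = (β + φ)/2 = (77.9 + 18.4)/2 = 48.2°, and the critical height
H_c = (4c/γ) · sinβ cosφ / [1 − cos(β − φ)]
    = (4·25.9/20.1) · sin77.9°·cos18.4° / [1 − cos(59.5°)]
    = 5.154 · 0.9778·0.9489 / [1 − 0.5075]
    = 5.154 · 0.9278 / 0.4925
    = 9.71 m

H_c = 9.71 m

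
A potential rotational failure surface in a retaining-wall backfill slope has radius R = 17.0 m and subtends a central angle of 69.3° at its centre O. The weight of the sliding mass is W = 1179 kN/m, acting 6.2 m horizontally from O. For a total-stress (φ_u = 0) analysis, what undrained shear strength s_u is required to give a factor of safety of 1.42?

FS = s_u·L_a·R / (W·d), so s_u = FS·W·d / (L_a·R).
Arc length L_a = R·θ = 17.0·(69.3°·π/180) = 17.0·1.2095 = 20.56 m
s_u = 1.42·1179·6.2 / (20.56·17.0) = 10379.9 / 349.55 = 29.70 kPa

s_u = 29.7 kPa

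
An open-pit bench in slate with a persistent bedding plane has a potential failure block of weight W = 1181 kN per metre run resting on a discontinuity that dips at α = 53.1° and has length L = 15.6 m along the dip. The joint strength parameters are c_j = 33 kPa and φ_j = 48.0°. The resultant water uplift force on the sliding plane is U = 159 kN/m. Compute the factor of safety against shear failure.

FS = 1.19

Resolving the block weight along and normal to the plane and applying the Mohr–Coulomb strength on the joint:
N' = W cosα − U = 1181·cos53.1° − 159 = 550.1 kN/m
Driving force T = W sinα = 1181·sin53.1° = 944.4 kN/m
Resisting force R = c_j·L + N'·tanφ_j = 33·15.6 + 550.1·tan48.0° = 514.8 + 610.9 = 1125.7 kN/m
FS = R / T = 1125.7 / 944.4 = 1.192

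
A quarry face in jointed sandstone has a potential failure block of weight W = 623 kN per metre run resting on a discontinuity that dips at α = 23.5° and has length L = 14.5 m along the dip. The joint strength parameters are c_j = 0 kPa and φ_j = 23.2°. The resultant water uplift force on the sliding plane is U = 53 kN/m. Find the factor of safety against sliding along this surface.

Resolving the block weight along and normal to the plane and applying the Mohr–Coulomb strength on the joint:
N' = W cosα − U = 623·cos23.5° − 53 = 518.3 kN/m
Driving force T = W sinα = 623·sin23.5° = 248.4 kN/m
Resisting force R = c_j·L + N'·tanφ_j = 0·14.5 + 518.3·tan23.2° = 0.0 + 222.2 = 222.2 kN/m
FS = R / T = 222.2 / 248.4 = 0.894

FS = 0.89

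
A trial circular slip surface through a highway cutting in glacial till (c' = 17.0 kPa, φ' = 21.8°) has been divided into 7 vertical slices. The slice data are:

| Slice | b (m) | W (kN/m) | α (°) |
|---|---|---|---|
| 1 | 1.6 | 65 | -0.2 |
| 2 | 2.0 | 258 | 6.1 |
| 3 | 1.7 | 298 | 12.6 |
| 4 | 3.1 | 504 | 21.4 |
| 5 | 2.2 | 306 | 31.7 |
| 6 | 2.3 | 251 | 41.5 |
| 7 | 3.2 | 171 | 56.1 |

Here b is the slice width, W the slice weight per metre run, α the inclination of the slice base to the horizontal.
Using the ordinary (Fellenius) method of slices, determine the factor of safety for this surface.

FS = 1.33

Ordinary method of slices: FS = Σ[c'·Δl_i + (W_i cosα_i)·tanφ'] / Σ W_i sinα_i, with Δl_i = b_i / cosα_i.
Slice 1: Δl = 1.6/cos(-0.2°) = 1.600 m; N'_1 = 65·cos(-0.2°) = 65.0; c'Δl = 27.20; W sinα = -0.2
Slice 2: Δl = 2.0/cos6.1° = 2.011 m; N'_2 = 258·cos6.1° = 256.5; c'Δl = 34.19; W sinα = 27.4
Slice 3: Δl = 1.7/cos12.6° = 1.742 m; N'_3 = 298·cos12.6° = 290.8; c'Δl = 29.61; W sinα = 65.0
Slice 4: Δl = 3.1/cos21.4° = 3.330 m; N'_4 = 504·cos21.4° = 469.3; c'Δl = 56.60; W sinα = 183.9
Slice 5: Δl = 2.2/cos31.7° = 2.586 m; N'_5 = 306·cos31.7° = 260.3; c'Δl = 43.96; W sinα = 160.8
Slice 6: Δl = 2.3/cos41.5° = 3.071 m; N'_6 = 251·cos41.5° = 188.0; c'Δl = 52.21; W sinα = 166.3
Slice 7: Δl = 3.2/cos56.1° = 5.737 m; N'_7 = 171·cos56.1° = 95.4; c'Δl = 97.54; W sinα = 141.9
Σc'Δl = 341.3 kN/m; ΣN' = 1625.3 kN/m; ΣW sinα = 745.1 kN/m
Resisting = 341.3 + 1625.3·tan21.8° = 341.3 + 650.1 = 991.4 kN/m
FS = 991.4 / 745.1 = 1.330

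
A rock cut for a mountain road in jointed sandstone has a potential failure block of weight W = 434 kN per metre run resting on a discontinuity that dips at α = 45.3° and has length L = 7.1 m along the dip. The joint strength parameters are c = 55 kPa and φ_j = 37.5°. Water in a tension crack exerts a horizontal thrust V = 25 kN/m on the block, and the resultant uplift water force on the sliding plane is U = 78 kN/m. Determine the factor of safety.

FS = 1.69

Resolving the block weight along and normal to the plane and applying the Mohr–Coulomb strength on the joint:
N' = W cosα − U − V sinα = 434·cos45.3° − 78 − 25·sin45.3° = 209.5 kN/m
Driving force T = W sinα + V cosα = 434·sin45.3° + 25·cos45.3° = 326.1 kN/m
Resisting force R = c·L + N'·tanφ_j = 55·7.1 + 209.5·tan37.5° = 390.5 + 160.8 = 551.3 kN/m
FS = R / T = 551.3 / 326.1 = 1.691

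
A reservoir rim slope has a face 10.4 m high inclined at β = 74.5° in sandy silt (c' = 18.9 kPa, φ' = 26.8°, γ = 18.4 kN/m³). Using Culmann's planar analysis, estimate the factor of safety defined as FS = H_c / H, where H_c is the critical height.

H_c = (4c'/γ) · sinβ cosφ' / [1 − cos(β − φ')]
    = (4·18.9/18.4) · sin74.5°·cos26.8° / [1 − cos47.7°]
    = 4.109 · 0.8601 / 0.3270 = 10.81 m
FS = H_c / H = 10.81 / 10.4 = 1.039

FS = 1.04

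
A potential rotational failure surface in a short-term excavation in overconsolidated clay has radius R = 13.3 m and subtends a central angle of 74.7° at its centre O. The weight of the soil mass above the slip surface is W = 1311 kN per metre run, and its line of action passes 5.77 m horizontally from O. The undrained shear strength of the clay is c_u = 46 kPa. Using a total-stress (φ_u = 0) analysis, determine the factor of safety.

FS = 1.40

Taking moments about the centre O, the resisting moment is provided by the undrained shear strength acting along the arc:
Arc length L_a = R·θ = 13.3·(74.7°·π/180) = 13.3·1.3038 = 17.34 m
M_R = c_u·L_a·R = 46·17.34·13.3 = 10608.6 kN·m/m
M_D = W·d = 1311·5.77 = 7564.5 kN·m/m
FS = M_R / M_D = 10608.6 / 7564.5 = 1.402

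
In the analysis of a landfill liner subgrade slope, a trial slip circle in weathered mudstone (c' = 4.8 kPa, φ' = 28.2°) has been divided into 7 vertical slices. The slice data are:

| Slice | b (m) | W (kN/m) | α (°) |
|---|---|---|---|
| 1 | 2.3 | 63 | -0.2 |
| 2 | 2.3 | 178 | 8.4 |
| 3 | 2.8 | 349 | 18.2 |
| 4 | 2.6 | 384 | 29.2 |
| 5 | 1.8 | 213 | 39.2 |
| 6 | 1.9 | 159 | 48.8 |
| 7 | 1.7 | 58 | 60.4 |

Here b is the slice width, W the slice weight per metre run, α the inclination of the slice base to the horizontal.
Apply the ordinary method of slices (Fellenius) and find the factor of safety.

FS = 1.18

Ordinary method of slices: FS = Σ[c'·Δl_i + (W_i cosα_i)·tanφ'] / Σ W_i sinα_i, with Δl_i = b_i / cosα_i.
Slice 1: Δl = 2.3/cos(-0.2°) = 2.300 m; N'_1 = 63·cos(-0.2°) = 63.0; c'Δl = 11.04; W sinα = -0.2
Slice 2: Δl = 2.3/cos8.4° = 2.325 m; N'_2 = 178·cos8.4° = 176.1; c'Δl = 11.16; W sinα = 26.0
Slice 3: Δl = 2.8/cos18.2° = 2.947 m; N'_3 = 349·cos18.2° = 331.5; c'Δl = 14.15; W sinα = 109.0
Slice 4: Δl = 2.6/cos29.2° = 2.979 m; N'_4 = 384·cos29.2° = 335.2; c'Δl = 14.30; W sinα = 187.3
Slice 5: Δl = 1.8/cos39.2° = 2.323 m; N'_5 = 213·cos39.2° = 165.1; c'Δl = 11.15; W sinα = 134.6
Slice 6: Δl = 1.9/cos48.8° = 2.885 m; N'_6 = 159·cos48.8° = 104.7; c'Δl = 13.85; W sinα = 119.6
Slice 7: Δl = 1.7/cos60.4° = 3.442 m; N'_7 = 58·cos60.4° = 28.6; c'Δl = 16.52; W sinα = 50.4
Σc'Δl = 92.2 kN/m; ΣN' = 1204.3 kN/m; ΣW sinα = 626.8 kN/m
Resisting = 92.2 + 1204.3·tan28.2° = 92.2 + 645.7 = 737.9 kN/m
FS = 737.9 / 626.8 = 1.177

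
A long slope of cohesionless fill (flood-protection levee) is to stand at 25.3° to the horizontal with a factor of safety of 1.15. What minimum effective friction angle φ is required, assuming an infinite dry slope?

FS = tanφ/tanβ ⇒ tanφ = FS · tanβ = 1.15 · tan25.3° = 0.5436
φ = arctan(0.5436) = 28.53°

φ = 28.5°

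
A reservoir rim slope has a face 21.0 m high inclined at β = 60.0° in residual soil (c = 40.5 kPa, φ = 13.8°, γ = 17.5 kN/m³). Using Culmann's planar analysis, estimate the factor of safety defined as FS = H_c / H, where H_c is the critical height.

FS = 1.20

H_c = (4c/γ) · sinβ cosφ / [1 − cos(β − φ)]
    = (4·40.5/17.5) · sin60.0°·cos13.8° / [1 − cos46.2°]
    = 9.257 · 0.8410 / 0.3079 = 25.29 m
FS = H_c / H = 25.29 / 21.0 = 1.204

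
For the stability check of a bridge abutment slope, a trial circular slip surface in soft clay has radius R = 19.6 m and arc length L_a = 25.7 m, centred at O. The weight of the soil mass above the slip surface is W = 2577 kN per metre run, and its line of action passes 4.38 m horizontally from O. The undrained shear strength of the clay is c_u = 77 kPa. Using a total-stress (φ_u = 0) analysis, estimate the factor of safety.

FS = 3.44

Taking moments about the centre O, the resisting moment is provided by the undrained shear strength acting along the arc:
M_R = c_u·L_a·R = 77·25.70·19.6 = 38786.4 kN·m/m
M_D = W·d = 2577·4.38 = 11287.3 kN·m/m
FS = M_R / M_D = 38786.4 / 11287.3 = 3.436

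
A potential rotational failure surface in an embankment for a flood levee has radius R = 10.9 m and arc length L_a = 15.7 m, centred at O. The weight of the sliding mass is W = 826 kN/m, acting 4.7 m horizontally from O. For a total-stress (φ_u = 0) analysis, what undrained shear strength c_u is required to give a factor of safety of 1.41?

FS = c_u·L_a·R / (W·d), so c_u = FS·W·d / (L_a·R).
c_u = 1.41·826·4.7 / (15.70·10.9) = 5473.9 / 171.13 = 31.99 kPa

c_u = 32.0 kPa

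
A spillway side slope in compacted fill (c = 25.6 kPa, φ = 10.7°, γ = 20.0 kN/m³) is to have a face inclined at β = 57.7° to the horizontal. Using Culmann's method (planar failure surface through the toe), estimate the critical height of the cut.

H_c = 13.37 m

Culmann's analysis gives the critical failure plane at α_cr = (β + φ)/2 = (57.7 + 10.7)/2 = 34.2°, and the critical height
H_c = (4c/γ) · sinβ cosφ / [1 − cos(β − φ)]
    = (4·25.6/20.0) · sin57.7°·cos10.7° / [1 − cos(47.0°)]
    = 5.120 · 0.8453·0.9826 / [1 − 0.6820]
    = 5.120 · 0.8306 / 0.3180
    = 13.37 m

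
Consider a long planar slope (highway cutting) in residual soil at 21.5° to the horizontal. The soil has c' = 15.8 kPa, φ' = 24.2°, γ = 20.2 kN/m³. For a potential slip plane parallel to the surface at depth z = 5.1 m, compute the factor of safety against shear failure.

FS = 1.59

For an infinite slope with a slip plane parallel to the surface (no pore pressure): FS = [c' + γz cos²β tanφ'] / [γz sinβ cosβ].
γz = 20.2·5.1 = 103.02 kN/m²
Numerator = 15.8 + 103.02·cos²21.5°·tan24.2° = 15.8 + 103.02·0.8657·0.4494 = 55.880 kPa
Denominator = 103.02·sin21.5°·cos21.5° = 103.02·0.3665·0.9304 = 35.130 kPa
FS = 55.880 / 35.130 = 1.591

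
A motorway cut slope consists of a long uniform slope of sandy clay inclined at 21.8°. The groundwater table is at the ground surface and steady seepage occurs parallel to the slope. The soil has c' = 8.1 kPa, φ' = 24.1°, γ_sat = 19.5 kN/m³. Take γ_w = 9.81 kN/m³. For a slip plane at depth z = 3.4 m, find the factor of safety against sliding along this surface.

With seepage parallel to the slope and the water table at the surface, the effective normal stress on the slip plane uses the buoyant unit weight γ' = γ_sat − γ_w while the driving shear stress uses γ_sat:
FS = [c' + γ' z cos²β tanφ'] / [γ_sat z sinβ cosβ]
γ' = 19.5 − 9.81 = 9.69 kN/m³
Numerator = 8.1 + 9.69·3.4·cos²21.8°·tan24.1° = 8.1 + 9.69·3.4·0.8621·0.4473 = 20.805 kPa
Denominator = 19.5·3.4·sin21.8°·cos21.8° = 19.5·3.4·0.3714·0.9285 = 22.861 kPa
FS = 20.805 / 22.861 = 0.910

FS = 0.91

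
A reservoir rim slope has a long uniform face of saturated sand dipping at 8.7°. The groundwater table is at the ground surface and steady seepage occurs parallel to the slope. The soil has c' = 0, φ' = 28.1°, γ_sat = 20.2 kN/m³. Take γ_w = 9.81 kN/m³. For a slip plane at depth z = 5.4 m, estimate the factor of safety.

FS = 1.79

With seepage parallel to the slope and the water table at the surface, the effective normal stress on the slip plane uses the buoyant unit weight γ' = γ_sat − γ_w while the driving shear stress uses γ_sat:
FS = [c' + γ' z cos²β tanφ'] / [γ_sat z sinβ cosβ]
(For c' = 0 this reduces to FS = (γ'/γ_sat)·tanφ'/tanβ.)
γ' = 20.2 − 9.81 = 10.39 kN/m³
Numerator = 0.0 + 10.39·5.4·cos²8.7°·tan28.1° = 0.0 + 10.39·5.4·0.9771·0.5340 = 29.272 kPa
Denominator = 20.2·5.4·sin8.7°·cos8.7° = 20.2·5.4·0.1513·0.9885 = 16.310 kPa
FS = 29.272 / 16.310 = 1.795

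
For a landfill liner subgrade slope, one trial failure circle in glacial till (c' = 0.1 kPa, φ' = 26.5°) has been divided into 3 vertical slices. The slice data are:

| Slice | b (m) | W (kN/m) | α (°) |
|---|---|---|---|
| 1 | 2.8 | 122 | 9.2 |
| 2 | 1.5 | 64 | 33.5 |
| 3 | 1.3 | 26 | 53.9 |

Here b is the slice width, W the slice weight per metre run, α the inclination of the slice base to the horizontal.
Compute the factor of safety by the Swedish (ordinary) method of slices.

Ordinary method of slices: FS = Σ[c'·Δl_i + (W_i cosα_i)·tanφ'] / Σ W_i sinα_i, with Δl_i = b_i / cosα_i.
Slice 1: Δl = 2.8/cos9.2° = 2.836 m; N'_1 = 122·cos9.2° = 120.4; c'Δl = 0.28; W sinα = 19.5
Slice 2: Δl = 1.5/cos33.5° = 1.799 m; N'_2 = 64·cos33.5° = 53.4; c'Δl = 0.18; W sinα = 35.3
Slice 3: Δl = 1.3/cos53.9° = 2.206 m; N'_3 = 26·cos53.9° = 15.3; c'Δl = 0.22; W sinα = 21.0
Σc'Δl = 0.7 kN/m; ΣN' = 189.1 kN/m; ΣW sinα = 75.8 kN/m
Resisting = 0.7 + 189.1·tan26.5° = 0.7 + 94.3 = 95.0 kN/m
FS = 95.0 / 75.8 = 1.252

FS = 1.25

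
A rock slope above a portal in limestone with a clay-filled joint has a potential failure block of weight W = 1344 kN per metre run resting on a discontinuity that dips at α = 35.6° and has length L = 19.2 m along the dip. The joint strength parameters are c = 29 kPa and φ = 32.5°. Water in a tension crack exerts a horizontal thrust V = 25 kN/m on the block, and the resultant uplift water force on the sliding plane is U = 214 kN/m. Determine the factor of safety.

FS = 1.38

Resolving the block weight along and normal to the plane and applying the Mohr–Coulomb strength on the joint:
N' = W cosα − U − V sinα = 1344·cos35.6° − 214 − 25·sin35.6° = 864.3 kN/m
Driving force T = W sinα + V cosα = 1344·sin35.6° + 25·cos35.6° = 802.7 kN/m
Resisting force R = c·L + N'·tanφ = 29·19.2 + 864.3·tan32.5° = 556.8 + 550.6 = 1107.4 kN/m
FS = R / T = 1107.4 / 802.7 = 1.380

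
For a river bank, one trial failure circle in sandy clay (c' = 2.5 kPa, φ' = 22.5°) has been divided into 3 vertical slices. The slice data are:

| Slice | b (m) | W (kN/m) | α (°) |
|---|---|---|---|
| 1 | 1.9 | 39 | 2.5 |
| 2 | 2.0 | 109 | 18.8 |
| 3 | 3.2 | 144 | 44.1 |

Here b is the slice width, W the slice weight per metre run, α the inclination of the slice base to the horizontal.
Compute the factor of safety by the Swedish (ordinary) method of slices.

Ordinary method of slices: FS = Σ[c'·Δl_i + (W_i cosα_i)·tanφ'] / Σ W_i sinα_i, with Δl_i = b_i / cosα_i.
Slice 1: Δl = 1.9/cos2.5° = 1.902 m; N'_1 = 39·cos2.5° = 39.0; c'Δl = 4.75; W sinα = 1.7
Slice 2: Δl = 2.0/cos18.8° = 2.113 m; N'_2 = 109·cos18.8° = 103.2; c'Δl = 5.28; W sinα = 35.1
Slice 3: Δl = 3.2/cos44.1° = 4.456 m; N'_3 = 144·cos44.1° = 103.4; c'Δl = 11.14; W sinα = 100.2
Σc'Δl = 21.2 kN/m; ΣN' = 245.6 kN/m; ΣW sinα = 137.0 kN/m
Resisting = 21.2 + 245.6·tan22.5° = 21.2 + 101.7 = 122.9 kN/m
FS = 122.9 / 137.0 = 0.897

FS = 0.90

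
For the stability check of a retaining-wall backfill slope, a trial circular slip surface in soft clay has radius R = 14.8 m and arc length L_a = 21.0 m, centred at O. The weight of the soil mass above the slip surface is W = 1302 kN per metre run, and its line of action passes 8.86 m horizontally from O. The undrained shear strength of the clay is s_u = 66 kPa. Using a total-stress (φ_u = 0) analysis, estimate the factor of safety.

FS = 1.78

Taking moments about the centre O, the resisting moment is provided by the undrained shear strength acting along the arc:
M_R = s_u·L_a·R = 66·21.00·14.8 = 20512.8 kN·m/m
M_D = W·d = 1302·8.86 = 11535.7 kN·m/m
FS = M_R / M_D = 20512.8 / 11535.7 = 1.778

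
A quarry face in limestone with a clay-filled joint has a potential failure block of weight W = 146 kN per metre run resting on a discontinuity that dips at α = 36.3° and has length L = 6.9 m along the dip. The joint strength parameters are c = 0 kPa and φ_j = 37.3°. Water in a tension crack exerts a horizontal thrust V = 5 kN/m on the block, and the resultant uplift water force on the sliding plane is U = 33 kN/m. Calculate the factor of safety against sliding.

FS = 0.69

Resolving the block weight along and normal to the plane and applying the Mohr–Coulomb strength on the joint:
N' = W cosα − U − V sinα = 146·cos36.3° − 33 − 5·sin36.3° = 81.7 kN/m
Driving force T = W sinα + V cosα = 146·sin36.3° + 5·cos36.3° = 90.5 kN/m
Resisting force R = c·L + N'·tanφ_j = 0·6.9 + 81.7·tan37.3° = 0.0 + 62.2 = 62.2 kN/m
FS = R / T = 62.2 / 90.5 = 0.688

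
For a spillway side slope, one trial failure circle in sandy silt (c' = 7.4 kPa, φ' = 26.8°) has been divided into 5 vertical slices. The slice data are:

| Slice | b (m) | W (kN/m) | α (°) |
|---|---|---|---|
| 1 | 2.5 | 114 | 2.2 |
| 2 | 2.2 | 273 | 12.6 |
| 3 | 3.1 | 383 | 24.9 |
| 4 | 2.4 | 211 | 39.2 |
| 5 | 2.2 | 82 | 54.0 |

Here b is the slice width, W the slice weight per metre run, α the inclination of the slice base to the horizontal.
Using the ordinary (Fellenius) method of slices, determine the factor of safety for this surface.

FS = 1.38

Ordinary method of slices: FS = Σ[c'·Δl_i + (W_i cosα_i)·tanφ'] / Σ W_i sinα_i, with Δl_i = b_i / cosα_i.
Slice 1: Δl = 2.5/cos2.2° = 2.502 m; N'_1 = 114·cos2.2° = 113.9; c'Δl = 18.51; W sinα = 4.4
Slice 2: Δl = 2.2/cos12.6° = 2.254 m; N'_2 = 273·cos12.6° = 266.4; c'Δl = 16.68; W sinα = 59.6
Slice 3: Δl = 3.1/cos24.9° = 3.418 m; N'_3 = 383·cos24.9° = 347.4; c'Δl = 25.29; W sinα = 161.3
Slice 4: Δl = 2.4/cos39.2° = 3.097 m; N'_4 = 211·cos39.2° = 163.5; c'Δl = 22.92; W sinα = 133.4
Slice 5: Δl = 2.2/cos54.0° = 3.743 m; N'_5 = 82·cos54.0° = 48.2; c'Δl = 27.70; W sinα = 66.3
Σc'Δl = 111.1 kN/m; ΣN' = 939.5 kN/m; ΣW sinα = 424.9 kN/m
Resisting = 111.1 + 939.5·tan26.8° = 111.1 + 474.6 = 585.7 kN/m
FS = 585.7 / 424.9 = 1.378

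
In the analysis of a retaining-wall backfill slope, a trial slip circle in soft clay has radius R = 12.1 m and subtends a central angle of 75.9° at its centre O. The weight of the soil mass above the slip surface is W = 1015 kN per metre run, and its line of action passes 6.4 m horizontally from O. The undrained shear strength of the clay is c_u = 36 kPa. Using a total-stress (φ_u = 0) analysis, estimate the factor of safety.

Taking moments about the centre O, the resisting moment is provided by the undrained shear strength acting along the arc:
Arc length L_a = R·θ = 12.1·(75.9°·π/180) = 12.1·1.3247 = 16.03 m
M_R = c_u·L_a·R = 36·16.03·12.1 = 6982.2 kN·m/m
M_D = W·d = 1015·6.4 = 6496.0 kN·m/m
FS = M_R / M_D = 6982.2 / 6496.0 = 1.075

FS = 1.07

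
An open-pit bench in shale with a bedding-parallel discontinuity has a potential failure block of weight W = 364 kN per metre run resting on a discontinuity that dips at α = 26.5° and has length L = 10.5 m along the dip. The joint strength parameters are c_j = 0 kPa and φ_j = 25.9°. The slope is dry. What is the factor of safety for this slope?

FS = 0.97

Resolving the block weight along and normal to the plane and applying the Mohr–Coulomb strength on the joint:
N' = W cosα = 364·cos26.5° = 325.8 kN/m
Driving force T = W sinα = 364·sin26.5° = 162.4 kN/m
Resisting force R = c_j·L + N'·tanφ_j = 0·10.5 + 325.8·tan25.9° = 0.0 + 158.2 = 158.2 kN/m
FS = R / T = 158.2 / 162.4 = 0.974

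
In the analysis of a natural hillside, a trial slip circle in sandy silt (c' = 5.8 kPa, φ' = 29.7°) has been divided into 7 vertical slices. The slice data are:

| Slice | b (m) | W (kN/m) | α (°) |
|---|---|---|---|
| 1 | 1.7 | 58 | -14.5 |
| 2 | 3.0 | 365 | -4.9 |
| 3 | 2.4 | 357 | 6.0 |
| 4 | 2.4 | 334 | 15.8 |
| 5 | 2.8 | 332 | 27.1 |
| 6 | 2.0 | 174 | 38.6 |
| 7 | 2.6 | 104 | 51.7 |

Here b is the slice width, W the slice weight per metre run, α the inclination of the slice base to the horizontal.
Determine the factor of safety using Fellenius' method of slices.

FS = 2.41

Ordinary method of slices: FS = Σ[c'·Δl_i + (W_i cosα_i)·tanφ'] / Σ W_i sinα_i, with Δl_i = b_i / cosα_i.
Slice 1: Δl = 1.7/cos(-14.5°) = 1.756 m; N'_1 = 58·cos(-14.5°) = 56.2; c'Δl = 10.18; W sinα = -14.5
Slice 2: Δl = 3.0/cos(-4.9°) = 3.011 m; N'_2 = 365·cos(-4.9°) = 363.7; c'Δl = 17.46; W sinα = -31.2
Slice 3: Δl = 2.4/cos6.0° = 2.413 m; N'_3 = 357·cos6.0° = 355.0; c'Δl = 14.00; W sinα = 37.3
Slice 4: Δl = 2.4/cos15.8° = 2.494 m; N'_4 = 334·cos15.8° = 321.4; c'Δl = 14.47; W sinα = 90.9
Slice 5: Δl = 2.8/cos27.1° = 3.145 m; N'_5 = 332·cos27.1° = 295.6; c'Δl = 18.24; W sinα = 151.2
Slice 6: Δl = 2.0/cos38.6° = 2.559 m; N'_6 = 174·cos38.6° = 136.0; c'Δl = 14.84; W sinα = 108.6
Slice 7: Δl = 2.6/cos51.7° = 4.195 m; N'_7 = 104·cos51.7° = 64.5; c'Δl = 24.33; W sinα = 81.6
Σc'Δl = 113.5 kN/m; ΣN' = 1592.2 kN/m; ΣW sinα = 424.0 kN/m
Resisting = 113.5 + 1592.2·tan29.7° = 113.5 + 908.2 = 1021.7 kN/m
FS = 1021.7 / 424.0 = 2.410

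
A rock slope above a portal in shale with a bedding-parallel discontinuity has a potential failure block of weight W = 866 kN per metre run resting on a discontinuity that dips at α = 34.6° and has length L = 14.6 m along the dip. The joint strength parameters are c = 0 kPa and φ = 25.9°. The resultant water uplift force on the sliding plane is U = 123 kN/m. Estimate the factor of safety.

FS = 0.58

Resolving the block weight along and normal to the plane and applying the Mohr–Coulomb strength on the joint:
N' = W cosα − U = 866·cos34.6° − 123 = 589.8 kN/m
Driving force T = W sinα = 866·sin34.6° = 491.8 kN/m
Resisting force R = c·L + N'·tanφ = 0·14.6 + 589.8·tan25.9° = 0.0 + 286.4 = 286.4 kN/m
FS = R / T = 286.4 / 491.8 = 0.582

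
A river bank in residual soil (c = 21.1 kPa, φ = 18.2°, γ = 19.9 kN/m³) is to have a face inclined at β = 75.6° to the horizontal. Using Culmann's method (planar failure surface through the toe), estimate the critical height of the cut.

H_c = 8.46 m

Culmann's analysis gives the critical failure plane at α_cr = (β + φ)/2 = (75.6 + 18.2)/2 = 46.9°, and the critical height
H_c = (4c/γ) · sinβ cosφ / [1 − cos(β − φ)]
    = (4·21.1/19.9) · sin75.6°·cos18.2° / [1 − cos(57.4°)]
    = 4.241 · 0.9686·0.9500 / [1 − 0.5388]
    = 4.241 · 0.9201 / 0.4612
    = 8.46 m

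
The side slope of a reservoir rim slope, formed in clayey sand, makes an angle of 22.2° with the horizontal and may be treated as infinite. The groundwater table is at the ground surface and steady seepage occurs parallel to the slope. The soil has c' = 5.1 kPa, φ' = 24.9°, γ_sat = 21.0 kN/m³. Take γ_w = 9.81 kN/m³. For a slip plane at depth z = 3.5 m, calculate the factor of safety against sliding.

With seepage parallel to the slope and the water table at the surface, the effective normal stress on the slip plane uses the buoyant unit weight γ' = γ_sat − γ_w while the driving shear stress uses γ_sat:
FS = [c' + γ' z cos²β tanφ'] / [γ_sat z sinβ cosβ]
γ' = 21.0 − 9.81 = 11.19 kN/m³
Numerator = 5.1 + 11.19·3.5·cos²22.2°·tan24.9° = 5.1 + 11.19·3.5·0.8572·0.4642 = 20.684 kPa
Denominator = 21.0·3.5·sin22.2°·cos22.2° = 21.0·3.5·0.3778·0.9259 = 25.713 kPa
FS = 20.684 / 25.713 = 0.804

FS = 0.80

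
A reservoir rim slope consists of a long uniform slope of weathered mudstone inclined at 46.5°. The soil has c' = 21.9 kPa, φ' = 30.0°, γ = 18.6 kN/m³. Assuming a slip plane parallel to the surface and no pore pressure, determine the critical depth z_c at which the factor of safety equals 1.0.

Setting FS = 1.00 in FS = [c' + γz cos²β tanφ'] / [γz sinβ cosβ] and solving for z:
z = c' / [γ cosβ (FS·sinβ − cosβ·tanφ')]
  = 21.9 / [18.6·cos46.5°·(1.00·sin46.5° − cos46.5°·tan30.0°)]
  = 21.9 / [18.6·0.6884·(1.00·0.7254 − 0.6884·0.5774)]
  = 21.9 / 4.1989 = 5.216 m

z_c = 5.22 m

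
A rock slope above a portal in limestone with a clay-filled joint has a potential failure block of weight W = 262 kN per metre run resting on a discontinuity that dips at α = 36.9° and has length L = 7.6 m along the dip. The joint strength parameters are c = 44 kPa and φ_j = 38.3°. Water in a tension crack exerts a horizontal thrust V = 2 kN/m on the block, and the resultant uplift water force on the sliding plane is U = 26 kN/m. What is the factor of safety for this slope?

Resolving the block weight along and normal to the plane and applying the Mohr–Coulomb strength on the joint:
N' = W cosα − U − V sinα = 262·cos36.9° − 26 − 2·sin36.9° = 182.3 kN/m
Driving force T = W sinα + V cosα = 262·sin36.9° + 2·cos36.9° = 158.9 kN/m
Resisting force R = c·L + N'·tanφ_j = 44·7.6 + 182.3·tan38.3° = 334.4 + 144.0 = 478.4 kN/m
FS = R / T = 478.4 / 158.9 = 3.010

FS = 3.01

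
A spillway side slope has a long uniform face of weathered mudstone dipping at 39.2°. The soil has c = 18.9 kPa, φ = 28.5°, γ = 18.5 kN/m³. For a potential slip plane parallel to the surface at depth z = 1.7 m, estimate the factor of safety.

FS = 1.89

For an infinite slope with a slip plane parallel to the surface (no pore pressure): FS = [c + γz cos²β tanφ] / [γz sinβ cosβ].
γz = 18.5·1.7 = 31.45 kN/m²
Numerator = 18.9 + 31.45·cos²39.2°·tan28.5° = 18.9 + 31.45·0.6005·0.5430 = 29.155 kPa
Denominator = 31.45·sin39.2°·cos39.2° = 31.45·0.6320·0.7749 = 15.404 kPa
FS = 29.155 / 15.404 = 1.893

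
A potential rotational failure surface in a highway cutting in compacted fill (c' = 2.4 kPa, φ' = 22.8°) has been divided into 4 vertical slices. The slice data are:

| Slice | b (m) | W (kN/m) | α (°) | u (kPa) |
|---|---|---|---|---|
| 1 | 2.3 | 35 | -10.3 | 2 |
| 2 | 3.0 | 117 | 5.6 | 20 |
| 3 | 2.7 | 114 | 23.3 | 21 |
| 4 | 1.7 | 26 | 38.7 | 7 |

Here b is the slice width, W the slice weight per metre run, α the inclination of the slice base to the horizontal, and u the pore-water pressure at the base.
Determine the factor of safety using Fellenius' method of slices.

FS = 1.22

Ordinary method of slices: FS = Σ[c'·Δl_i + (W_i cosα_i − u_i·Δl_i)·tanφ'] / Σ W_i sinα_i, with Δl_i = b_i / cosα_i.
Slice 1: Δl = 2.3/cos(-10.3°) = 2.338 m; N'_1 = 35·cos(-10.3°) − 2·2.338 = 29.8; c'Δl = 5.61; W sinα = -6.3
Slice 2: Δl = 3.0/cos5.6° = 3.014 m; N'_2 = 117·cos5.6° − 20·3.014 = 56.2; c'Δl = 7.23; W sinα = 11.4
Slice 3: Δl = 2.7/cos23.3° = 2.940 m; N'_3 = 114·cos23.3° − 21·2.940 = 43.0; c'Δl = 7.06; W sinα = 45.1
Slice 4: Δl = 1.7/cos38.7° = 2.178 m; N'_4 = 26·cos38.7° − 7·2.178 = 5.0; c'Δl = 5.23; W sinα = 16.3
Σc'Δl = 25.1 kN/m; ΣN' = 133.9 kN/m; ΣW sinα = 66.5 kN/m
Resisting = 25.1 + 133.9·tan22.8° = 25.1 + 56.3 = 81.4 kN/m
FS = 81.4 / 66.5 = 1.224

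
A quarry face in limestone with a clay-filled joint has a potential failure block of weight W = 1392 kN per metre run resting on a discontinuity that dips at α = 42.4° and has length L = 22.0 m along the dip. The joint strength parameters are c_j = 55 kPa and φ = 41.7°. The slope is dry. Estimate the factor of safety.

Resolving the block weight along and normal to the plane and applying the Mohr–Coulomb strength on the joint:
N' = W cosα = 1392·cos42.4° = 1027.9 kN/m
Driving force T = W sinα = 1392·sin42.4° = 938.6 kN/m
Resisting force R = c_j·L + N'·tanφ = 55·22.0 + 1027.9·tan41.7° = 1210.0 + 915.9 = 2125.9 kN/m
FS = R / T = 2125.9 / 938.6 = 2.265

FS = 2.26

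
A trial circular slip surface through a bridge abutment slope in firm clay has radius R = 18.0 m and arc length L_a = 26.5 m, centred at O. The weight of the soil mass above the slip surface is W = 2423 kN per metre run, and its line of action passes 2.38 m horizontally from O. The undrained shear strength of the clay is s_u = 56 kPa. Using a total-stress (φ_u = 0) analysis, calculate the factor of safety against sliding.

Taking moments about the centre O, the resisting moment is provided by the undrained shear strength acting along the arc:
M_R = s_u·L_a·R = 56·26.50·18.0 = 26712.0 kN·m/m
M_D = W·d = 2423·2.38 = 5766.7 kN·m/m
FS = M_R / M_D = 26712.0 / 5766.7 = 4.632

FS = 4.63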